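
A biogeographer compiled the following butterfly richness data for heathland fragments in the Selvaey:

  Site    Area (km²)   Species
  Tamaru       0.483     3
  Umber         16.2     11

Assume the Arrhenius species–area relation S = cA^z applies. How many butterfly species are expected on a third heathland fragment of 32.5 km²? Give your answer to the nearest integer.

14

z = ln(11/3) / ln(16.2/0.483) = 1.2993 / 3.5127 = 0.3699
c = 3 / 0.483^0.3699 = 3 / 0.764 = 3.927
S₃ = 3.927 × 32.5^0.3699 = 3.927 × 3.624 ≈ 14.23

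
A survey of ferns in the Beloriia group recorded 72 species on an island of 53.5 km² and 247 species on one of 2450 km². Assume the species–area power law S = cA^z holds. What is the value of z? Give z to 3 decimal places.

Taking logs: ln S = ln c + z ln A, so z = (ln S₂ − ln S₁)/(ln A₂ − ln A₁).
z = ln(247/72) / ln(2450/53.5) = ln(3.431) / ln(45.79) = 1.2327 / 3.8242 = 0.3224

0.322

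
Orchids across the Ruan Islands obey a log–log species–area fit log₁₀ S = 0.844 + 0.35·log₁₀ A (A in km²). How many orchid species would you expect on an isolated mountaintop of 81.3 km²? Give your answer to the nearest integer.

S = 6.982 × 81.3^0.35
ln S = ln 6.982 + 0.35 × ln 81.3 = 1.9434 + 0.35 × 4.3981 = 3.4827
S = e^3.4827 ≈ 32.55

33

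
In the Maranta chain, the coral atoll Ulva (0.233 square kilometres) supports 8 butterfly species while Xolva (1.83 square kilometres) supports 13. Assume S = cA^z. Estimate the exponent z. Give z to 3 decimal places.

Taking logs: ln S = ln c + z ln A, so z = (ln S₂ − ln S₁)/(ln A₂ − ln A₁).
z = ln(13/8) / ln(1.83/0.233) = ln(1.625) / ln(7.854) = 0.4855 / 2.0610 = 0.2356

0.236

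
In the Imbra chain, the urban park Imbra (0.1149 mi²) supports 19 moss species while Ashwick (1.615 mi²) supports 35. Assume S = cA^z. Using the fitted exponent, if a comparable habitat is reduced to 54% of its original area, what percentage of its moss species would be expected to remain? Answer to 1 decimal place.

z = ln(35/19) / ln(1.615/0.1149) = 0.6109 / 2.6430 = 0.2311
S_new/S_old = (A_new/A_old)^z = 0.54^0.2311 = exp(0.2311 × -0.6162) = 0.8673

86.7%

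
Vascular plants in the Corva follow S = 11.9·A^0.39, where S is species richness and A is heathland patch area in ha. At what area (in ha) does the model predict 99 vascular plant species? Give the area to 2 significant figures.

230 ha

99 = 11.9 × A^0.39  ⇒  A^0.39 = 99/11.9 = 8.319
ln A = ln(8.319) / 0.39 = 2.1186 / 0.39 = 5.4323
A = e^5.4323 ≈ 228.7 ha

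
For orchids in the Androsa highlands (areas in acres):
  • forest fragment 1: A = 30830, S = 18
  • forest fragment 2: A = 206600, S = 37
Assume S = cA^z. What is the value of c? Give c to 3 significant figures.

0.359

z = ln(S₂/S₁) / ln(A₂/A₁) = ln(37/18) / ln(206600/30830) = 0.7205 / 1.9023 = 0.3788
c = S₁ / A₁^z = 18 / 30830^0.3788 = 18 / 50.16 = 0.3589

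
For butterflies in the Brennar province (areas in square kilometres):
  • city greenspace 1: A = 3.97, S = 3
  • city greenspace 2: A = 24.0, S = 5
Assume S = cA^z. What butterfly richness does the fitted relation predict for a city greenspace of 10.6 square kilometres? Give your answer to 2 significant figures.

4.0

z = ln(5/3) / ln(24/3.97) = 0.5108 / 1.7993 = 0.2839
c = 3 / 3.97^0.2839 = 3 / 1.479 = 2.028
S₃ = 2.028 × 10.6^0.2839 = 2.028 × 1.955 ≈ 3.965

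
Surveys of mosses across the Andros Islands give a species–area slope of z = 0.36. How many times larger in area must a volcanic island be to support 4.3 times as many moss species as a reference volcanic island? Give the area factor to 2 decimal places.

(A₂/A₁)^0.36 = 4.3, so A₂/A₁ = 4.3^(1/0.36) = 4.3^2.778
ln(A₂/A₁) = ln 4.3 / 0.36 = 1.4586 / 0.36 = 4.0517
A₂/A₁ = e^4.0517 ≈ 57.5

57.50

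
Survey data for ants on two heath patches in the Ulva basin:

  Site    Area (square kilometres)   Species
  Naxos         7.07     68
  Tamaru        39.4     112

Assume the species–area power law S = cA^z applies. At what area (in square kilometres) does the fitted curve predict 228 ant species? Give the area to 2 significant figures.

z = ln(112/68) / ln(39.4/7.07) = 0.4990 / 1.7179 = 0.2905
c = 68 / 7.07^0.2905 = 68 / 1.765 = 38.53
A = (228/38.53)^(1/0.2905) ⇒ ln A = ln(5.918)/0.2905 = 6.1210
A = e^6.1210 ≈ 455.3 square kilometres

460 square kilometres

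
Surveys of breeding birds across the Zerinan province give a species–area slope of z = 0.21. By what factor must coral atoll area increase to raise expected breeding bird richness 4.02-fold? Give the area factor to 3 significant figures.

(A₂/A₁)^0.21 = 4.02, so A₂/A₁ = 4.02^(1/0.21) = 4.02^4.762
ln(A₂/A₁) = ln 4.02 / 0.21 = 1.3913 / 0.21 = 6.6252
A₂/A₁ = e^6.6252 ≈ 753.8

754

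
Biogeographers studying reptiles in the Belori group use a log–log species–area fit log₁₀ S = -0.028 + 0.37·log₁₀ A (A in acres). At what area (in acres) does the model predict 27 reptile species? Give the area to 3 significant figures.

27 = 0.9376 × A^0.37  ⇒  A^0.37 = 27/0.9376 = 28.8
ln A = ln(28.8) / 0.37 = 3.3603 / 0.37 = 9.0819
A = e^9.0819 ≈ 8795 acres

8790 acres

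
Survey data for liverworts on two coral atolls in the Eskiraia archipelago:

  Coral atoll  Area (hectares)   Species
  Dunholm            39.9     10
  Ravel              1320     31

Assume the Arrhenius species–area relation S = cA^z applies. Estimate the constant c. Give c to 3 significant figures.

3.04

z = ln(S₂/S₁) / ln(A₂/A₁) = ln(31/10) / ln(1320/39.9) = 1.1314 / 3.4990 = 0.3233
c = S₁ / A₁^z = 10 / 39.9^0.3233 = 10 / 3.294 = 3.036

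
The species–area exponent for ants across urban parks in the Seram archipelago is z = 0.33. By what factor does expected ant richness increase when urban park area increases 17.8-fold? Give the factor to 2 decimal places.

S₂/S₁ = (A₂/A₁)^z = 17.8^0.33
ln(S₂/S₁) = 0.33 × ln 17.8 = 0.33 × 2.8792 = 0.9501
S₂/S₁ = e^0.9501 ≈ 2.586

2.59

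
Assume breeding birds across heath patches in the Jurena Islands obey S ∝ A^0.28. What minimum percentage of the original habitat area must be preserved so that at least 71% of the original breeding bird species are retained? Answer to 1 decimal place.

Need (A_new/A_old)^0.28 = 0.71, so A_new/A_old = 0.71^(1/0.28) = 0.71^3.571
ln(A_new/A_old) = ln 0.71 / 0.28 = -0.3425 / 0.28 = -1.2232
A_new/A_old = e^-1.2232 ≈ 0.2943

29.4%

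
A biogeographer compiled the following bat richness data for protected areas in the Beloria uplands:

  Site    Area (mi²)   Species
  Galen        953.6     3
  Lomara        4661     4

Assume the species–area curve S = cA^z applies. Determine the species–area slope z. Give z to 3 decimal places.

0.181

Taking logs: ln S = ln c + z ln A, so z = (ln S₂ − ln S₁)/(ln A₂ − ln A₁).
z = ln(4/3) / ln(4661/953.6) = ln(1.333) / ln(4.888) = 0.2877 / 1.5867 = 0.1813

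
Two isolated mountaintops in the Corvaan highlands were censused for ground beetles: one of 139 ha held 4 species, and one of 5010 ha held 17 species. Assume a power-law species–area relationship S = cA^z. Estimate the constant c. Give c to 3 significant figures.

z = ln(S₂/S₁) / ln(A₂/A₁) = ln(17/4) / ln(5010/139) = 1.4469 / 3.5847 = 0.4036
c = S₁ / A₁^z = 4 / 139^0.4036 = 4 / 7.328 = 0.5458

0.546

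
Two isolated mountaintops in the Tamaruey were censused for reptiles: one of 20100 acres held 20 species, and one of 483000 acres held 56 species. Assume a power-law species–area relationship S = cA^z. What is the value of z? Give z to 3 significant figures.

0.324

Taking logs: ln S = ln c + z ln A, so z = (ln S₂ − ln S₁)/(ln A₂ − ln A₁).
z = ln(56/20) / ln(483000/20100) = ln(2.8) / ln(24.03) = 1.0296 / 3.1793 = 0.3239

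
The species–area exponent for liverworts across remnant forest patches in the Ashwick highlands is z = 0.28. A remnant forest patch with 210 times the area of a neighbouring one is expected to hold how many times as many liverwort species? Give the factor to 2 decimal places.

4.47

S₂/S₁ = (A₂/A₁)^z = 210^0.28
ln(S₂/S₁) = 0.28 × ln 210 = 0.28 × 5.3471 = 1.4972
S₂/S₁ = e^1.4972 ≈ 4.469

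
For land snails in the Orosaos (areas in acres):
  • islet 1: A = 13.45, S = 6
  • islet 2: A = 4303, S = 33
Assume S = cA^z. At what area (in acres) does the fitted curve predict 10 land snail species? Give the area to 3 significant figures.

75.7 acres

z = ln(33/6) / ln(4303/13.45) = 1.7047 / 5.7681 = 0.2955
c = 6 / 13.45^0.2955 = 6 / 2.156 = 2.783
A = (10/2.783)^(1/0.2955) ⇒ ln A = ln(3.593)/0.2955 = 4.3274
A = e^4.3274 ≈ 75.75 acres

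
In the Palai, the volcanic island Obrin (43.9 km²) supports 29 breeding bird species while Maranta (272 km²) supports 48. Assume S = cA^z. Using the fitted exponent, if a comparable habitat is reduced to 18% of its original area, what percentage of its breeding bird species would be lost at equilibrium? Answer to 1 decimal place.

37.7%

z = ln(48/29) / ln(272/43.9) = 0.5039 / 1.8239 = 0.2763
S_new/S_old = (A_new/A_old)^z = 0.18^0.2763 = exp(0.2763 × -1.7148) = 0.6227
Fraction lost = 1 − 0.6227 = 0.3773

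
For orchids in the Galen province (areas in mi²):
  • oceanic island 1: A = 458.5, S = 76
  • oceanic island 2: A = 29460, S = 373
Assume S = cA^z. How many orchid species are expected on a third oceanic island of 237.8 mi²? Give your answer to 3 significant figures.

z = ln(373/76) / ln(29460/458.5) = 1.5908 / 4.1628 = 0.3822
c = 76 / 458.5^0.3822 = 76 / 10.4 = 7.308
S₃ = 7.308 × 237.8^0.3822 = 7.308 × 8.092 ≈ 59.14

59.1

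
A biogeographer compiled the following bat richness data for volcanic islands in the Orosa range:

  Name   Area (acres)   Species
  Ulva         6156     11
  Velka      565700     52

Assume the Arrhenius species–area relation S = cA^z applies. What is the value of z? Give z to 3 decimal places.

0.344

Taking logs: ln S = ln c + z ln A, so z = (ln S₂ − ln S₁)/(ln A₂ − ln A₁).
z = ln(52/11) / ln(565700/6156) = ln(4.727) / ln(91.89) = 1.5533 / 4.5206 = 0.3436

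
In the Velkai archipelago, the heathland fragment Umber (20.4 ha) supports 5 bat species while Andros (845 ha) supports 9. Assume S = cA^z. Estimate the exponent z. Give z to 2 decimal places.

0.16

Taking logs: ln S = ln c + z ln A, so z = (ln S₂ − ln S₁)/(ln A₂ − ln A₁).
z = ln(9/5) / ln(845/20.4) = ln(1.8) / ln(41.42) = 0.5878 / 3.7238 = 0.1578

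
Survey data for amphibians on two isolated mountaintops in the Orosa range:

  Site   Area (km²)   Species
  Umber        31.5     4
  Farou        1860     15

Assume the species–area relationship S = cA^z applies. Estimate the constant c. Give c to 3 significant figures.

z = ln(S₂/S₁) / ln(A₂/A₁) = ln(15/4) / ln(1860/31.5) = 1.3218 / 4.0783 = 0.3241
c = S₁ / A₁^z = 4 / 31.5^0.3241 = 4 / 3.059 = 1.308

1.31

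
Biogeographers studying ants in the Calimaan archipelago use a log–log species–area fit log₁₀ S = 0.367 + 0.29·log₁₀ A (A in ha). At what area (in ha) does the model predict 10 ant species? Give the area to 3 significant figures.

152 ha

10 = 2.328 × A^0.29  ⇒  A^0.29 = 10/2.328 = 4.295
ln A = ln(4.295) / 0.29 = 1.4575 / 0.29 = 5.0260
A = e^5.0260 ≈ 152.3 ha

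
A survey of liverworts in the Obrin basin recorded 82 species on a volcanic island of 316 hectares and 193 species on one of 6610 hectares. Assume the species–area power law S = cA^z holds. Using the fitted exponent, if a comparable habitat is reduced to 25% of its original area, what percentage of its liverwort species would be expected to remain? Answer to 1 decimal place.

z = ln(193/82) / ln(6610/316) = 0.8560 / 3.0406 = 0.2815
S_new/S_old = (A_new/A_old)^z = 0.25^0.2815 = exp(0.2815 × -1.3863) = 0.6769

67.7%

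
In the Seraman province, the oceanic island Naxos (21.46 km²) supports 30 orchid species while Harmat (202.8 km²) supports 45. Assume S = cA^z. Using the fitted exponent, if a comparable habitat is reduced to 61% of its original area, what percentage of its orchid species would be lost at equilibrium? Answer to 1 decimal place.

z = ln(45/30) / ln(202.8/21.46) = 0.4055 / 2.2460 = 0.1805
S_new/S_old = (A_new/A_old)^z = 0.61^0.1805 = exp(0.1805 × -0.4943) = 0.9146
Fraction lost = 1 − 0.9146 = 0.08537

8.5%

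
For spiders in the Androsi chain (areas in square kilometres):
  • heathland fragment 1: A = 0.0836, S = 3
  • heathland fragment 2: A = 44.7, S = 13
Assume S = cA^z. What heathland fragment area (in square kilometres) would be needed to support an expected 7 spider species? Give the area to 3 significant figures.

z = ln(13/3) / ln(44.7/0.0836) = 1.4663 / 6.2817 = 0.2334
c = 3 / 0.0836^0.2334 = 3 / 0.5603 = 5.354
A = (7/5.354)^(1/0.2334) ⇒ ln A = ln(1.307)/0.2334 = 1.1481
A = e^1.1481 ≈ 3.152 square kilometres

3.15 square kilometres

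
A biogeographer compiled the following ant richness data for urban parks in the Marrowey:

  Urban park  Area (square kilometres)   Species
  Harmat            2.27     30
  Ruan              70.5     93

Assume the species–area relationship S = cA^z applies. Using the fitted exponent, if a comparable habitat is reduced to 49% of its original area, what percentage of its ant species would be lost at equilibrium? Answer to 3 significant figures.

20.9%

z = ln(93/30) / ln(70.5/2.27) = 1.1314 / 3.4358 = 0.3293
S_new/S_old = (A_new/A_old)^z = 0.49^0.3293 = exp(0.3293 × -0.7133) = 0.7906
Fraction lost = 1 − 0.7906 = 0.2094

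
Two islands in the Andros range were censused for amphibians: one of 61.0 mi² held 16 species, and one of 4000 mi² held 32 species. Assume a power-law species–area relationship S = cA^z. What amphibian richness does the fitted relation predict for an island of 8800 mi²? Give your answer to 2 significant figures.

36

z = ln(32/16) / ln(4000/61) = 0.6931 / 4.1832 = 0.1657
c = 16 / 61^0.1657 = 16 / 1.976 = 8.096
S₃ = 8.096 × 8800^0.1657 = 8.096 × 4.504 ≈ 36.47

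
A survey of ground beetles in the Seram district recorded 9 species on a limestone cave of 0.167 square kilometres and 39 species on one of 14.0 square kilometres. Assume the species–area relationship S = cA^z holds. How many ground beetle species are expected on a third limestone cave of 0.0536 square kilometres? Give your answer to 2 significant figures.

z = ln(39/9) / ln(14/0.167) = 1.4663 / 4.4288 = 0.3311
c = 9 / 0.167^0.3311 = 9 / 0.5529 = 16.28
S₃ = 16.28 × 0.0536^0.3311 = 16.28 × 0.3795 ≈ 6.178

6.2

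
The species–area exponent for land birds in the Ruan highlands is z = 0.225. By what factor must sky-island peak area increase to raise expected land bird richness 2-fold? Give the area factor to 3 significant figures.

21.8

(A₂/A₁)^0.225 = 2, so A₂/A₁ = 2^(1/0.225) = 2^4.444
ln(A₂/A₁) = ln 2 / 0.225 = 0.6931 / 0.225 = 3.0807
A₂/A₁ = e^3.0807 ≈ 21.77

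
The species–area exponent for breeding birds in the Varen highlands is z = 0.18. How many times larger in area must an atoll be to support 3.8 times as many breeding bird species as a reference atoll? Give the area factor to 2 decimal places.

(A₂/A₁)^0.18 = 3.8, so A₂/A₁ = 3.8^(1/0.18) = 3.8^5.556
ln(A₂/A₁) = ln 3.8 / 0.18 = 1.3350 / 0.18 = 7.4167
A₂/A₁ = e^7.4167 ≈ 1663

1663.49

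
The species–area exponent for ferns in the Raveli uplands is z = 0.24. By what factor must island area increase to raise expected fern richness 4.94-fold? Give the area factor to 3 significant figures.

(A₂/A₁)^0.24 = 4.94, so A₂/A₁ = 4.94^(1/0.24) = 4.94^4.167
ln(A₂/A₁) = ln 4.94 / 0.24 = 1.5974 / 0.24 = 6.6557
A₂/A₁ = e^6.6557 ≈ 777.2

777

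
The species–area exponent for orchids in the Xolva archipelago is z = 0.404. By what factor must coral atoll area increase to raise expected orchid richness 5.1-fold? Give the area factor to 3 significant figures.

(A₂/A₁)^0.404 = 5.1, so A₂/A₁ = 5.1^(1/0.404) = 5.1^2.475
ln(A₂/A₁) = ln 5.1 / 0.404 = 1.6292 / 0.404 = 4.0328
A₂/A₁ = e^4.0328 ≈ 56.42

56.4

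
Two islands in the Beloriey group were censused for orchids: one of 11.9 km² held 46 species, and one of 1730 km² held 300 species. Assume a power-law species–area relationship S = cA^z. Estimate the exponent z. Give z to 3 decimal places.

Taking logs: ln S = ln c + z ln A, so z = (ln S₂ − ln S₁)/(ln A₂ − ln A₁).
z = ln(300/46) / ln(1730/11.9) = ln(6.522) / ln(145.4) = 1.8751 / 4.9793 = 0.3766

0.377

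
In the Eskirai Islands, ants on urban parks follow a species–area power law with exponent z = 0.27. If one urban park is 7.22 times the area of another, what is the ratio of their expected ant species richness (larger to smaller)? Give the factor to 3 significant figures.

1.71

S₂/S₁ = (A₂/A₁)^z = 7.22^0.27
ln(S₂/S₁) = 0.27 × ln 7.22 = 0.27 × 1.9769 = 0.5338
S₂/S₁ = e^0.5338 ≈ 1.705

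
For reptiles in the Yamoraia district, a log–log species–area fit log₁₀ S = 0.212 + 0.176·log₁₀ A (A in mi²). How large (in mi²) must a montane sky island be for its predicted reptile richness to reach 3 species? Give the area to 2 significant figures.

3 = 1.629 × A^0.176  ⇒  A^0.176 = 3/1.629 = 1.841
ln A = ln(1.841) / 0.176 = 0.6105 / 0.176 = 3.4685
A = e^3.4685 ≈ 32.09 mi²

32 mi²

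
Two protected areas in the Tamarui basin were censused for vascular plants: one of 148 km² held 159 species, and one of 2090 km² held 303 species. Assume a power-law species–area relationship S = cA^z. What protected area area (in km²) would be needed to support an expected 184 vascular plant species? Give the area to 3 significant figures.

270 km²

z = ln(303/159) / ln(2090/148) = 0.6448 / 2.6477 = 0.2435
c = 159 / 148^0.2435 = 159 / 3.377 = 47.08
A = (184/47.08)^(1/0.2435) ⇒ ln A = ln(3.908)/0.2435 = 5.5968
A = e^5.5968 ≈ 269.6 km²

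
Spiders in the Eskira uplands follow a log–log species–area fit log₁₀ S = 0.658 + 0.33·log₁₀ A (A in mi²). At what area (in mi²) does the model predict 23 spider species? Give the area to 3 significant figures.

136 mi²

23 = 4.55 × A^0.33  ⇒  A^0.33 = 23/4.55 = 5.055
ln A = ln(5.055) / 0.33 = 1.6204 / 0.33 = 4.9103
A = e^4.9103 ≈ 135.7 mi²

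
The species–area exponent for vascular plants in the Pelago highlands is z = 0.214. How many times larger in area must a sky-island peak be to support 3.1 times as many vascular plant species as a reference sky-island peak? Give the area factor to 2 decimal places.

(A₂/A₁)^0.214 = 3.1, so A₂/A₁ = 3.1^(1/0.214) = 3.1^4.673
ln(A₂/A₁) = ln 3.1 / 0.214 = 1.1314 / 0.214 = 5.2869
A₂/A₁ = e^5.2869 ≈ 197.7

197.73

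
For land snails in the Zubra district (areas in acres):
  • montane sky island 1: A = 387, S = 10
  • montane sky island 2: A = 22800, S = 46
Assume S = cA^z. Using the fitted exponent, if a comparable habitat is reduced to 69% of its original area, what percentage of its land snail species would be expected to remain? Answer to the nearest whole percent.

z = ln(46/10) / ln(22800/387) = 1.5261 / 4.0761 = 0.3744
S_new/S_old = (A_new/A_old)^z = 0.69^0.3744 = exp(0.3744 × -0.3711) = 0.8703

87%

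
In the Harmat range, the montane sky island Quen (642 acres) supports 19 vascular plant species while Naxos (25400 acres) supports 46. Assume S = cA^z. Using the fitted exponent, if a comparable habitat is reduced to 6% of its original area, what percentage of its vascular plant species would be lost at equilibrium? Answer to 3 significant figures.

z = ln(46/19) / ln(25400/642) = 0.8842 / 3.6779 = 0.2404
S_new/S_old = (A_new/A_old)^z = 0.06^0.2404 = exp(0.2404 × -2.8134) = 0.5085
Fraction lost = 1 − 0.5085 = 0.4915

49.2%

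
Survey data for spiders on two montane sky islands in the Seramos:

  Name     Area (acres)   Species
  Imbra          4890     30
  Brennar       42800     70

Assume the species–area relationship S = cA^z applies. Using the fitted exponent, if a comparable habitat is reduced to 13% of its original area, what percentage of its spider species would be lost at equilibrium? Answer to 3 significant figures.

54.9%

z = ln(70/30) / ln(42800/4890) = 0.8473 / 2.1693 = 0.3906
S_new/S_old = (A_new/A_old)^z = 0.13^0.3906 = exp(0.3906 × -2.0402) = 0.4507
Fraction lost = 1 − 0.4507 = 0.5493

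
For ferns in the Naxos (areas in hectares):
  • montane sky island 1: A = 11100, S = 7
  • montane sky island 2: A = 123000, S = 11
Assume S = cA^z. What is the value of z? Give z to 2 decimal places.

Taking logs: ln S = ln c + z ln A, so z = (ln S₂ − ln S₁)/(ln A₂ − ln A₁).
z = ln(11/7) / ln(123000/11100) = ln(1.571) / ln(11.08) = 0.4520 / 2.4052 = 0.1879

0.19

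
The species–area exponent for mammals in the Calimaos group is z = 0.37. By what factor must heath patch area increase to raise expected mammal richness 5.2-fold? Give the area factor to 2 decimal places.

86.13

(A₂/A₁)^0.37 = 5.2, so A₂/A₁ = 5.2^(1/0.37) = 5.2^2.703
ln(A₂/A₁) = ln 5.2 / 0.37 = 1.6487 / 0.37 = 4.4558
A₂/A₁ = e^4.4558 ≈ 86.13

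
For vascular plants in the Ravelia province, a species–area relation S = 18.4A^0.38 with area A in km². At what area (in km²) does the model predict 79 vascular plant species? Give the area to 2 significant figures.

46 km²

79 = 18.4 × A^0.38  ⇒  A^0.38 = 79/18.4 = 4.293
ln A = ln(4.293) / 0.38 = 1.4571 / 0.38 = 3.8345
A = e^3.8345 ≈ 46.27 km²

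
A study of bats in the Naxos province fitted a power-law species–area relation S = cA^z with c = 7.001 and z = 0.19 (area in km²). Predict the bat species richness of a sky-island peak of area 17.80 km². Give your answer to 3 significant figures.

12.1

S = 7.001 × 17.8^0.19
ln S = ln 7.001 + 0.19 × ln 17.8 = 1.9461 + 0.19 × 2.8792 = 2.4931
S = e^2.4931 ≈ 12.1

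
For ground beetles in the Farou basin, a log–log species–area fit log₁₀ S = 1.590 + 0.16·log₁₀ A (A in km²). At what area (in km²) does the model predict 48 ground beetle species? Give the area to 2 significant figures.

3.7 km²

48 = 38.9 × A^0.16  ⇒  A^0.16 = 48/38.9 = 1.234
ln A = ln(1.234) / 0.16 = 0.2101 / 0.16 = 1.3131
A = e^1.3131 ≈ 3.718 km²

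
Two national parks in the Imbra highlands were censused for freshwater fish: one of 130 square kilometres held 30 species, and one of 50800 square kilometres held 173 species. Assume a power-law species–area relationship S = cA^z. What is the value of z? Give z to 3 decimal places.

Taking logs: ln S = ln c + z ln A, so z = (ln S₂ − ln S₁)/(ln A₂ − ln A₁).
z = ln(173/30) / ln(50800/130) = ln(5.767) / ln(390.8) = 1.7521 / 5.9681 = 0.2936

0.294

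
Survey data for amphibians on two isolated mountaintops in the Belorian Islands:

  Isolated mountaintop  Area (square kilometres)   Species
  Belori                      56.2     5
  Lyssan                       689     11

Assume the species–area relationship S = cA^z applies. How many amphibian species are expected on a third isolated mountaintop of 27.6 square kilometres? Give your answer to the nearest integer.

4

z = ln(11/5) / ln(689/56.2) = 0.7885 / 2.5063 = 0.3146
c = 5 / 56.2^0.3146 = 5 / 3.552 = 1.408
S₃ = 1.408 × 27.6^0.3146 = 1.408 × 2.84 ≈ 3.998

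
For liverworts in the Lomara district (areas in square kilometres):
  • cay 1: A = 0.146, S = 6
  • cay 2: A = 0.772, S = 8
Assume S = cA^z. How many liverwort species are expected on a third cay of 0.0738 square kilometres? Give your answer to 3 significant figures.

5.33

z = ln(8/6) / ln(0.772/0.146) = 0.2877 / 1.6654 = 0.1727
c = 6 / 0.146^0.1727 = 6 / 0.7172 = 8.366
S₃ = 8.366 × 0.0738^0.1727 = 8.366 × 0.6375 ≈ 5.333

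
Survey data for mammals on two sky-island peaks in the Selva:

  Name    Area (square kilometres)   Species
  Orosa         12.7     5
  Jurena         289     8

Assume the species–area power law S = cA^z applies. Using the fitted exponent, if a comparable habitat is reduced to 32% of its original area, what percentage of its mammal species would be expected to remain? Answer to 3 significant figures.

84.2%

z = ln(8/5) / ln(289/12.7) = 0.4700 / 3.1248 = 0.1504
S_new/S_old = (A_new/A_old)^z = 0.32^0.1504 = exp(0.1504 × -1.1394) = 0.8425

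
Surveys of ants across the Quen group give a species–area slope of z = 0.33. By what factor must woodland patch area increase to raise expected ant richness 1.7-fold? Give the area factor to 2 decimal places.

4.99

(A₂/A₁)^0.33 = 1.7, so A₂/A₁ = 1.7^(1/0.33) = 1.7^3.03
ln(A₂/A₁) = ln 1.7 / 0.33 = 0.5306 / 0.33 = 1.6080
A₂/A₁ = e^1.6080 ≈ 4.993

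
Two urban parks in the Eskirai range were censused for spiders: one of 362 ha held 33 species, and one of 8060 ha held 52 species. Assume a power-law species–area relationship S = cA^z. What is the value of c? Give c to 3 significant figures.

13.9

z = ln(S₂/S₁) / ln(A₂/A₁) = ln(52/33) / ln(8060/362) = 0.4547 / 3.1030 = 0.1465
c = S₁ / A₁^z = 33 / 362^0.1465 = 33 / 2.371 = 13.92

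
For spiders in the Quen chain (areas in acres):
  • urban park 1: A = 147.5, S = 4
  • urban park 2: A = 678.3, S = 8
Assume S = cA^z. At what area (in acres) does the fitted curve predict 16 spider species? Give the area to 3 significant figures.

3120 acres

z = ln(8/4) / ln(678.3/147.5) = 0.6931 / 1.5258 = 0.4543
c = 4 / 147.5^0.4543 = 4 / 9.667 = 0.4138
A = (16/0.4138)^(1/0.4543) ⇒ ln A = ln(38.67)/0.4543 = 8.0454
A = e^8.0454 ≈ 3119 acres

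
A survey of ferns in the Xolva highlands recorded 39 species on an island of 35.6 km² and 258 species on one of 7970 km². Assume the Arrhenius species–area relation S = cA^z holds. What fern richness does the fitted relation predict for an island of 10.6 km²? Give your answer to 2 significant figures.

26

z = ln(258/39) / ln(7970/35.6) = 1.8894 / 5.4111 = 0.3492
c = 39 / 35.6^0.3492 = 39 / 3.481 = 11.2
S₃ = 11.2 × 10.6^0.3492 = 11.2 × 2.28 ≈ 25.55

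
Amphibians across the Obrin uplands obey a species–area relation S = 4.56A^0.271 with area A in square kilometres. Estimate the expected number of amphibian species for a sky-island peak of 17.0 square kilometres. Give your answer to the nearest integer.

S = 4.56 × 17^0.271 = 4.56 × 2.155 ≈ 9.827

10 species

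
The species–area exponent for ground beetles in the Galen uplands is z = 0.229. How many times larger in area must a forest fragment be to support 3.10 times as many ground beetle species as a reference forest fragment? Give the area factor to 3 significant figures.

(A₂/A₁)^0.229 = 3.1, so A₂/A₁ = 3.1^(1/0.229) = 3.1^4.367
ln(A₂/A₁) = ln 3.1 / 0.229 = 1.1314 / 0.229 = 4.9406
A₂/A₁ = e^4.9406 ≈ 139.9

140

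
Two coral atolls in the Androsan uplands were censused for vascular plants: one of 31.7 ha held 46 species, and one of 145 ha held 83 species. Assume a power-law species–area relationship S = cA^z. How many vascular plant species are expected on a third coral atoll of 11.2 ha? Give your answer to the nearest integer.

31

z = ln(83/46) / ln(145/31.7) = 0.5902 / 1.5204 = 0.3882
c = 46 / 31.7^0.3882 = 46 / 3.825 = 12.02
S₃ = 12.02 × 11.2^0.3882 = 12.02 × 2.554 ≈ 30.72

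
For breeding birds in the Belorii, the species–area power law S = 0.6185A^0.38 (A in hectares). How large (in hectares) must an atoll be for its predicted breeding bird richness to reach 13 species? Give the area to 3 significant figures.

13 = 0.6185 × A^0.38  ⇒  A^0.38 = 13/0.6185 = 21.02
ln A = ln(21.02) / 0.38 = 3.0454 / 0.38 = 8.0142
A = e^8.0142 ≈ 3024 hectares

3020 hectares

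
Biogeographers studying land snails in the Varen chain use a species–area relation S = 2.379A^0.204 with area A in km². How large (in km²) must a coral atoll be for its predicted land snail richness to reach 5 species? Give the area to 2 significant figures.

5 = 2.379 × A^0.204  ⇒  A^0.204 = 5/2.379 = 2.102
ln A = ln(2.102) / 0.204 = 0.7428 / 0.204 = 3.6410
A = e^3.6410 ≈ 38.13 km²

38 km²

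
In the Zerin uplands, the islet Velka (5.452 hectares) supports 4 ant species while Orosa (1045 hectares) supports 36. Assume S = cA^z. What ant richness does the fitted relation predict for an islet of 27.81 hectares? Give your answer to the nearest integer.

z = ln(36/4) / ln(1045/5.452) = 2.1972 / 5.2558 = 0.4181
c = 4 / 5.452^0.4181 = 4 / 2.032 = 1.969
S₃ = 1.969 × 27.81^0.4181 = 1.969 × 4.016 ≈ 7.905

8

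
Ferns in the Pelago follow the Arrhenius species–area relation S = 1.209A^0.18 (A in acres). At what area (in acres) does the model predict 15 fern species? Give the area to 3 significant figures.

1190000 acres

15 = 1.209 × A^0.18  ⇒  A^0.18 = 15/1.209 = 12.41
ln A = ln(12.41) / 0.18 = 2.5183 / 0.18 = 13.9903
A = e^13.9903 ≈ 1191013 acres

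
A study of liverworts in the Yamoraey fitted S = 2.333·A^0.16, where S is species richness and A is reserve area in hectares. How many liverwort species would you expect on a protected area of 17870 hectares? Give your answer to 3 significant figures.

S = 2.333 × 17870^0.16
ln S = ln 2.333 + 0.16 × ln 17870 = 0.8472 + 0.16 × 9.7909 = 2.4137
S = e^2.4137 ≈ 11.18

11.2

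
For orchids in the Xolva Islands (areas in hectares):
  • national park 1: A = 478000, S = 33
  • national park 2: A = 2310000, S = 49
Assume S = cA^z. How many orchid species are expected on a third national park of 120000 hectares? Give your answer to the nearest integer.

z = ln(49/33) / ln(2310000/478000) = 0.3953 / 1.5754 = 0.2509
c = 33 / 478000^0.2509 = 33 / 26.62 = 1.24
S₃ = 1.24 × 120000^0.2509 = 1.24 × 18.82 ≈ 23.33

23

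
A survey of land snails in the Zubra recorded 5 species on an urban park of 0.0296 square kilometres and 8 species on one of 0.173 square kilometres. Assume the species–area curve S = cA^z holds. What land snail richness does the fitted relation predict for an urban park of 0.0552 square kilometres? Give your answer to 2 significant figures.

5.9

z = ln(8/5) / ln(0.173/0.0296) = 0.4700 / 1.7655 = 0.2662
c = 5 / 0.0296^0.2662 = 5 / 0.3918 = 12.76
S₃ = 12.76 × 0.0552^0.2662 = 12.76 × 0.4625 ≈ 5.902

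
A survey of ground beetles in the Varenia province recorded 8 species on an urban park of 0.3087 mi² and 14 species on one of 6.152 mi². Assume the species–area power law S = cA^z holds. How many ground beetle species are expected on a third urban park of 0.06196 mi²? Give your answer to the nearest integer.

6

z = ln(14/8) / ln(6.152/0.3087) = 0.5596 / 2.9922 = 0.1870
c = 8 / 0.3087^0.1870 = 8 / 0.8027 = 9.967
S₃ = 9.967 × 0.06196^0.1870 = 9.967 × 0.5944 ≈ 5.925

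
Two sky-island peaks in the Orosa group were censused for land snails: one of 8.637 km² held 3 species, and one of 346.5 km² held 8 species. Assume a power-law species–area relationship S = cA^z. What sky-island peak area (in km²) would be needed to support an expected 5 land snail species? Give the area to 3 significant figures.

z = ln(8/3) / ln(346.5/8.637) = 0.9808 / 3.6918 = 0.2657
c = 3 / 8.637^0.2657 = 3 / 1.773 = 1.692
A = (5/1.692)^(1/0.2657) ⇒ ln A = ln(2.955)/0.2657 = 4.0788
A = e^4.0788 ≈ 59.07 km²

59.1 km²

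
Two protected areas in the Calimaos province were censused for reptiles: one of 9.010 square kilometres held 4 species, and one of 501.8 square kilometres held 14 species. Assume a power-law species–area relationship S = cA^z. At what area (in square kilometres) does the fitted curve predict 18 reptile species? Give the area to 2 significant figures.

z = ln(14/4) / ln(501.8/9.01) = 1.2528 / 4.0199 = 0.3116
c = 4 / 9.01^0.3116 = 4 / 1.984 = 2.016
A = (18/2.016)^(1/0.3116) ⇒ ln A = ln(8.928)/0.3116 = 7.0246
A = e^7.0246 ≈ 1124 square kilometres

1100 square kilometres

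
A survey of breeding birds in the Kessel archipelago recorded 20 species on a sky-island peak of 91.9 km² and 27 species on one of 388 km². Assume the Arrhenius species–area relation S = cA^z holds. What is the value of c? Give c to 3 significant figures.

7.80

z = ln(S₂/S₁) / ln(A₂/A₁) = ln(27/20) / ln(388/91.9) = 0.3001 / 1.4403 = 0.2084
c = S₁ / A₁^z = 20 / 91.9^0.2084 = 20 / 2.565 = 7.797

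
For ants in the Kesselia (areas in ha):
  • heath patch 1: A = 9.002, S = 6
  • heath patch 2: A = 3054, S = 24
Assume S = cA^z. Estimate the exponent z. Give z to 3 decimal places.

Taking logs: ln S = ln c + z ln A, so z = (ln S₂ − ln S₁)/(ln A₂ − ln A₁).
z = ln(24/6) / ln(3054/9.002) = ln(4) / ln(339.3) = 1.3863 / 5.8268 = 0.2379

0.238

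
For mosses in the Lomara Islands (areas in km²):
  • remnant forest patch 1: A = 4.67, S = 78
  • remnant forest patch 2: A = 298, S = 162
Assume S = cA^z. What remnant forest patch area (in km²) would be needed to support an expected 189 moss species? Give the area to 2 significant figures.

z = ln(162/78) / ln(298/4.67) = 0.7309 / 4.1559 = 0.1759
c = 78 / 4.67^0.1759 = 78 / 1.311 = 59.48
A = (189/59.48)^(1/0.1759) ⇒ ln A = ln(3.177)/0.1759 = 6.5736
A = e^6.5736 ≈ 716 km²

720 km²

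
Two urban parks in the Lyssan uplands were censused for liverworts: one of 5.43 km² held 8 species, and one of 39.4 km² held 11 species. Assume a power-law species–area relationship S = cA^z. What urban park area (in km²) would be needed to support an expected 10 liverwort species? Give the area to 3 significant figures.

z = ln(11/8) / ln(39.4/5.43) = 0.3185 / 1.9818 = 0.1607
c = 8 / 5.43^0.1607 = 8 / 1.312 = 6.096
A = (10/6.096)^(1/0.1607) ⇒ ln A = ln(1.641)/0.1607 = 3.0806
A = e^3.0806 ≈ 21.77 km²

21.8 km²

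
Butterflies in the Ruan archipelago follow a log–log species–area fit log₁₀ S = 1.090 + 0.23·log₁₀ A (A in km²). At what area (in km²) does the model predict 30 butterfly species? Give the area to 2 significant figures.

48 km²

30 = 12.3 × A^0.23  ⇒  A^0.23 = 30/12.3 = 2.438
ln A = ln(2.438) / 0.23 = 0.8914 / 0.23 = 3.8756
A = e^3.8756 ≈ 48.21 km²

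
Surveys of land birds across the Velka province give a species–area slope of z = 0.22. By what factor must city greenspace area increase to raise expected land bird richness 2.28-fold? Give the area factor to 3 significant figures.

(A₂/A₁)^0.22 = 2.28, so A₂/A₁ = 2.28^(1/0.22) = 2.28^4.545
ln(A₂/A₁) = ln 2.28 / 0.22 = 0.8242 / 0.22 = 3.7463
A₂/A₁ = e^3.7463 ≈ 42.36

42.4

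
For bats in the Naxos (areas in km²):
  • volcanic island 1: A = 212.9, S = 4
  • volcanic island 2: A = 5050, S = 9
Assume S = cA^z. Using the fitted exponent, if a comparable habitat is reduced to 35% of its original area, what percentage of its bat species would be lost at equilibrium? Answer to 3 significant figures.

z = ln(9/4) / ln(5050/212.9) = 0.8109 / 3.1663 = 0.2561
S_new/S_old = (A_new/A_old)^z = 0.35^0.2561 = exp(0.2561 × -1.0498) = 0.7642
Fraction lost = 1 − 0.7642 = 0.2358

23.6%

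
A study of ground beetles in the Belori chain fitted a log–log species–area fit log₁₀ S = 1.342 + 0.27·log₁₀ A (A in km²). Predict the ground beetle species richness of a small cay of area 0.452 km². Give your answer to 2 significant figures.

S = 21.98 × 0.452^0.27
ln S = ln 21.98 + 0.27 × ln 0.452 = 3.0901 + 0.27 × -0.7941 = 2.8757
S = e^2.8757 ≈ 17.74

18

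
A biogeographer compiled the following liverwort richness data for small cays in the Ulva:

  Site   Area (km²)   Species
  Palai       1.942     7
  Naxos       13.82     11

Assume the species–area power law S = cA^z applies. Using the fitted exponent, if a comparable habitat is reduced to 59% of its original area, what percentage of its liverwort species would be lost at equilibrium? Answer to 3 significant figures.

11.4%

z = ln(11/7) / ln(13.82/1.942) = 0.4520 / 1.9624 = 0.2303
S_new/S_old = (A_new/A_old)^z = 0.59^0.2303 = exp(0.2303 × -0.5276) = 0.8856
Fraction lost = 1 − 0.8856 = 0.1144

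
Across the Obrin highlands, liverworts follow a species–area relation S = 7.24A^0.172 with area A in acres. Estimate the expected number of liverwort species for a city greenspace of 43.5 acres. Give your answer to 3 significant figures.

13.9

S = 7.24 × 43.5^0.172
ln S = ln 7.24 + 0.172 × ln 43.5 = 1.9796 + 0.172 × 3.7728 = 2.6285
S = e^2.6285 ≈ 13.85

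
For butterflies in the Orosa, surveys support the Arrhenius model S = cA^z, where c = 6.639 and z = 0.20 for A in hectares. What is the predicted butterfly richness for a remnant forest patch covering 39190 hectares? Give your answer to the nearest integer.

55

S = 6.639 × 39190^0.2
ln S = ln 6.639 + 0.2 × ln 39190 = 1.8930 + 0.2 × 10.5762 = 4.0082
S = e^4.0082 ≈ 55.05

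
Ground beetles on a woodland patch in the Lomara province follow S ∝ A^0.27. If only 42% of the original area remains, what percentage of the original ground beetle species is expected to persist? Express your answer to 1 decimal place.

S_new/S_old = (A_new/A_old)^z = 0.42^0.27
= exp(0.27 × ln 0.42) = exp(0.27 × -0.8675) = exp(-0.2342) ≈ 0.7912

79.1%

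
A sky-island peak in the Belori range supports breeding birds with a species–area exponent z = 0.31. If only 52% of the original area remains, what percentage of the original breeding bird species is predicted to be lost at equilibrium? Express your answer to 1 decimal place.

18.3%

S_new/S_old = (A_new/A_old)^z = 0.52^0.31
= exp(0.31 × ln 0.52) = exp(0.31 × -0.6539) = exp(-0.2027) ≈ 0.8165
Fraction lost = 1 − 0.8165 = 0.1835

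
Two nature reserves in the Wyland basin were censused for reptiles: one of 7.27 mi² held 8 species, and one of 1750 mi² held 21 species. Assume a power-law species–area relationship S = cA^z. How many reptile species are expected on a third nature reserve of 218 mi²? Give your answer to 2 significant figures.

15

z = ln(21/8) / ln(1750/7.27) = 0.9651 / 5.4836 = 0.1760
c = 8 / 7.27^0.1760 = 8 / 1.418 = 5.642
S₃ = 5.642 × 218^0.1760 = 5.642 × 2.58 ≈ 14.56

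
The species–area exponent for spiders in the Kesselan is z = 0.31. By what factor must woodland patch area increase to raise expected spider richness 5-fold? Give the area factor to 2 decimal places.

179.78

(A₂/A₁)^0.31 = 5, so A₂/A₁ = 5^(1/0.31) = 5^3.226
ln(A₂/A₁) = ln 5 / 0.31 = 1.6094 / 0.31 = 5.1917
A₂/A₁ = e^5.1917 ≈ 179.8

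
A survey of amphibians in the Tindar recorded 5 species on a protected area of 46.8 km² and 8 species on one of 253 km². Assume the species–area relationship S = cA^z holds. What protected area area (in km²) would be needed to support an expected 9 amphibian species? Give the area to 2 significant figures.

z = ln(8/5) / ln(253/46.8) = 0.4700 / 1.6875 = 0.2785
c = 5 / 46.8^0.2785 = 5 / 2.919 = 1.713
A = (9/1.713)^(1/0.2785) ⇒ ln A = ln(5.254)/0.2785 = 5.9563
A = e^5.9563 ≈ 386.2 km²

390 km²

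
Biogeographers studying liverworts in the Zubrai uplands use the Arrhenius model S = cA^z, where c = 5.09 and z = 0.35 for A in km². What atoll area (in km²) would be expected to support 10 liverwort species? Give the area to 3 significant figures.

10 = 5.09 × A^0.35  ⇒  A^0.35 = 10/5.09 = 1.965
ln A = ln(1.965) / 0.35 = 0.6753 / 0.35 = 1.9294
A = e^1.9294 ≈ 6.886 km²

6.89 km²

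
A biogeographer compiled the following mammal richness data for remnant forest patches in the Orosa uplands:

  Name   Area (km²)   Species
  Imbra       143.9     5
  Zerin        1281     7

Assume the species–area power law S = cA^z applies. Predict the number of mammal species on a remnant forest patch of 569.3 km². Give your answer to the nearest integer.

6

z = ln(7/5) / ln(1281/143.9) = 0.3365 / 2.1863 = 0.1539
c = 5 / 143.9^0.1539 = 5 / 2.148 = 2.327
S₃ = 2.327 × 569.3^0.1539 = 2.327 × 2.655 ≈ 6.179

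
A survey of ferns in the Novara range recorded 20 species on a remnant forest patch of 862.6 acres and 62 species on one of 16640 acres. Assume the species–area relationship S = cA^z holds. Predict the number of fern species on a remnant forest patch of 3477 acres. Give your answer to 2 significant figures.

z = ln(62/20) / ln(16640/862.6) = 1.1314 / 2.9596 = 0.3823
c = 20 / 862.6^0.3823 = 20 / 13.25 = 1.509
S₃ = 1.509 × 3477^0.3823 = 1.509 × 22.58 ≈ 34.08

34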